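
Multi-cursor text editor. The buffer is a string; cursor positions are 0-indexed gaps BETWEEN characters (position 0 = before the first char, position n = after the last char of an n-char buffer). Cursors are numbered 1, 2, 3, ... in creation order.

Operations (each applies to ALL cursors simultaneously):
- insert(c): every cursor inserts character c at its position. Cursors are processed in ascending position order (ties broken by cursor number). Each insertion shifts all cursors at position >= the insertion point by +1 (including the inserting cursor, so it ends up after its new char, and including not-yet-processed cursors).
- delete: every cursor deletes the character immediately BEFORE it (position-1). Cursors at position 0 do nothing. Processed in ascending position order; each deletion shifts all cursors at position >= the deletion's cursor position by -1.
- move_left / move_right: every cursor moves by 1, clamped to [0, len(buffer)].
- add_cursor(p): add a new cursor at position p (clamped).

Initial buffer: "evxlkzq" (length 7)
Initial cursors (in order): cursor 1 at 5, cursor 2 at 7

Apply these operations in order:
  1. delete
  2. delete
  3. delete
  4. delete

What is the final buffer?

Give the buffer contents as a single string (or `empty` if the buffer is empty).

Answer: empty

Derivation:
After op 1 (delete): buffer="evxlz" (len 5), cursors c1@4 c2@5, authorship .....
After op 2 (delete): buffer="evx" (len 3), cursors c1@3 c2@3, authorship ...
After op 3 (delete): buffer="e" (len 1), cursors c1@1 c2@1, authorship .
After op 4 (delete): buffer="" (len 0), cursors c1@0 c2@0, authorship 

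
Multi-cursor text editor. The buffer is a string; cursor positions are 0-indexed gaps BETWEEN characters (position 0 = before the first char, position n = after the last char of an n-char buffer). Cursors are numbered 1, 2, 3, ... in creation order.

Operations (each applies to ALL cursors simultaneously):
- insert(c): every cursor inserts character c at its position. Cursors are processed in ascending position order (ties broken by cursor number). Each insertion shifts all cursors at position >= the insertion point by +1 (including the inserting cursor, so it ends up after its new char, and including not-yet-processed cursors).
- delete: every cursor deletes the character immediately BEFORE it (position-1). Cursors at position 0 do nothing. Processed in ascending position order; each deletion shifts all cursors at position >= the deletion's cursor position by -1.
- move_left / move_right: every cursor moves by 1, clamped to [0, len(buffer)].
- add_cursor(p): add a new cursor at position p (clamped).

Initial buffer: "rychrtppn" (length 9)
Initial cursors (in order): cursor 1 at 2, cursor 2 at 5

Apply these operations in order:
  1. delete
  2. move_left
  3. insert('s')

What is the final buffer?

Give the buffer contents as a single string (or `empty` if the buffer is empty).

After op 1 (delete): buffer="rchtppn" (len 7), cursors c1@1 c2@3, authorship .......
After op 2 (move_left): buffer="rchtppn" (len 7), cursors c1@0 c2@2, authorship .......
After op 3 (insert('s')): buffer="srcshtppn" (len 9), cursors c1@1 c2@4, authorship 1..2.....

Answer: srcshtppn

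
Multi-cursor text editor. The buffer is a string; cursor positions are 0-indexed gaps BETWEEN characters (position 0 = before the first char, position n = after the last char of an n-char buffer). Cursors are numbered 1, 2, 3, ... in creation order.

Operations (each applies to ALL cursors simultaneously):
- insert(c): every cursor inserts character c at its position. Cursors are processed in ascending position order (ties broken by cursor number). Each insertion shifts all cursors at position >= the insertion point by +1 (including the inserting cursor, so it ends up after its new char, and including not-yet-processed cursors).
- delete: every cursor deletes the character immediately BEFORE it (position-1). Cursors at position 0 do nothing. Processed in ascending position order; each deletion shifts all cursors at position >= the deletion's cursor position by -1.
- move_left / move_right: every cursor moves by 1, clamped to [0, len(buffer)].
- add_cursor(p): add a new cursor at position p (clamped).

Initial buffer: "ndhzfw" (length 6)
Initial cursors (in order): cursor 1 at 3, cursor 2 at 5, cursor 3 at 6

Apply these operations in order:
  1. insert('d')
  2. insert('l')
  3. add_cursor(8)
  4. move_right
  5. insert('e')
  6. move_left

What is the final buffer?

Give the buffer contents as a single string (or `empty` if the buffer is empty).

After op 1 (insert('d')): buffer="ndhdzfdwd" (len 9), cursors c1@4 c2@7 c3@9, authorship ...1..2.3
After op 2 (insert('l')): buffer="ndhdlzfdlwdl" (len 12), cursors c1@5 c2@9 c3@12, authorship ...11..22.33
After op 3 (add_cursor(8)): buffer="ndhdlzfdlwdl" (len 12), cursors c1@5 c4@8 c2@9 c3@12, authorship ...11..22.33
After op 4 (move_right): buffer="ndhdlzfdlwdl" (len 12), cursors c1@6 c4@9 c2@10 c3@12, authorship ...11..22.33
After op 5 (insert('e')): buffer="ndhdlzefdlewedle" (len 16), cursors c1@7 c4@11 c2@13 c3@16, authorship ...11.1.224.2333
After op 6 (move_left): buffer="ndhdlzefdlewedle" (len 16), cursors c1@6 c4@10 c2@12 c3@15, authorship ...11.1.224.2333

Answer: ndhdlzefdlewedle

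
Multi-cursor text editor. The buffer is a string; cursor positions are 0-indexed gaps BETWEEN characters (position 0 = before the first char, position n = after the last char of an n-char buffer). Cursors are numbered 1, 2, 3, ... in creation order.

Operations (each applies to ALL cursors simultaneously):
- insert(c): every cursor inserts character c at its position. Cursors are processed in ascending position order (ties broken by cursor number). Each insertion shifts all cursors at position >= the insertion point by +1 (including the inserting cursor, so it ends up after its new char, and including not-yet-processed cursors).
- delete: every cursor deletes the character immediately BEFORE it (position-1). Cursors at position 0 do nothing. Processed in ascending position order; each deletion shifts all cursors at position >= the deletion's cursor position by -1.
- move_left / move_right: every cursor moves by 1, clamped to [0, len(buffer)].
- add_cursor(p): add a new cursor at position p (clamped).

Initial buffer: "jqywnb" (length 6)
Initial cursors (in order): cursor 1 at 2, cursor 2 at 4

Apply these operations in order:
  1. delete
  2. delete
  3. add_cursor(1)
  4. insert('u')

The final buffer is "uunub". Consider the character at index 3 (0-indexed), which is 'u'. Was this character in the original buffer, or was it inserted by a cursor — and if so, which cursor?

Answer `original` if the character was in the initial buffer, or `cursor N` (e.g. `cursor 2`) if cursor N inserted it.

After op 1 (delete): buffer="jynb" (len 4), cursors c1@1 c2@2, authorship ....
After op 2 (delete): buffer="nb" (len 2), cursors c1@0 c2@0, authorship ..
After op 3 (add_cursor(1)): buffer="nb" (len 2), cursors c1@0 c2@0 c3@1, authorship ..
After op 4 (insert('u')): buffer="uunub" (len 5), cursors c1@2 c2@2 c3@4, authorship 12.3.
Authorship (.=original, N=cursor N): 1 2 . 3 .
Index 3: author = 3

Answer: cursor 3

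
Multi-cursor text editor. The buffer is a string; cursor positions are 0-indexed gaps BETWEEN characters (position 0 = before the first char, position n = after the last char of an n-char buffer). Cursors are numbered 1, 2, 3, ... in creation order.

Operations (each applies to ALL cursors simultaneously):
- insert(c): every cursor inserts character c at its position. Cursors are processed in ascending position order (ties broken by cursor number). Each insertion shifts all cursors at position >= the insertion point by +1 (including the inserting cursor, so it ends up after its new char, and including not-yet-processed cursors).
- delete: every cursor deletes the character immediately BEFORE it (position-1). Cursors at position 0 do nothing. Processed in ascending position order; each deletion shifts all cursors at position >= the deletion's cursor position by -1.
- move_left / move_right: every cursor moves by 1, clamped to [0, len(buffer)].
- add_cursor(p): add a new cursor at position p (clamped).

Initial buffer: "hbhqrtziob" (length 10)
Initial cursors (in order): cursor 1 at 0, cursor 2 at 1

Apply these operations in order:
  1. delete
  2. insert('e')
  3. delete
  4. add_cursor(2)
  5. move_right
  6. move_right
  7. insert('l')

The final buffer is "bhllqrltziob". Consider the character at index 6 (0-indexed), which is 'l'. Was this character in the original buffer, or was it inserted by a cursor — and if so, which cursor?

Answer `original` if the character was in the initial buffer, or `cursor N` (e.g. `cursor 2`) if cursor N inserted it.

After op 1 (delete): buffer="bhqrtziob" (len 9), cursors c1@0 c2@0, authorship .........
After op 2 (insert('e')): buffer="eebhqrtziob" (len 11), cursors c1@2 c2@2, authorship 12.........
After op 3 (delete): buffer="bhqrtziob" (len 9), cursors c1@0 c2@0, authorship .........
After op 4 (add_cursor(2)): buffer="bhqrtziob" (len 9), cursors c1@0 c2@0 c3@2, authorship .........
After op 5 (move_right): buffer="bhqrtziob" (len 9), cursors c1@1 c2@1 c3@3, authorship .........
After op 6 (move_right): buffer="bhqrtziob" (len 9), cursors c1@2 c2@2 c3@4, authorship .........
After op 7 (insert('l')): buffer="bhllqrltziob" (len 12), cursors c1@4 c2@4 c3@7, authorship ..12..3.....
Authorship (.=original, N=cursor N): . . 1 2 . . 3 . . . . .
Index 6: author = 3

Answer: cursor 3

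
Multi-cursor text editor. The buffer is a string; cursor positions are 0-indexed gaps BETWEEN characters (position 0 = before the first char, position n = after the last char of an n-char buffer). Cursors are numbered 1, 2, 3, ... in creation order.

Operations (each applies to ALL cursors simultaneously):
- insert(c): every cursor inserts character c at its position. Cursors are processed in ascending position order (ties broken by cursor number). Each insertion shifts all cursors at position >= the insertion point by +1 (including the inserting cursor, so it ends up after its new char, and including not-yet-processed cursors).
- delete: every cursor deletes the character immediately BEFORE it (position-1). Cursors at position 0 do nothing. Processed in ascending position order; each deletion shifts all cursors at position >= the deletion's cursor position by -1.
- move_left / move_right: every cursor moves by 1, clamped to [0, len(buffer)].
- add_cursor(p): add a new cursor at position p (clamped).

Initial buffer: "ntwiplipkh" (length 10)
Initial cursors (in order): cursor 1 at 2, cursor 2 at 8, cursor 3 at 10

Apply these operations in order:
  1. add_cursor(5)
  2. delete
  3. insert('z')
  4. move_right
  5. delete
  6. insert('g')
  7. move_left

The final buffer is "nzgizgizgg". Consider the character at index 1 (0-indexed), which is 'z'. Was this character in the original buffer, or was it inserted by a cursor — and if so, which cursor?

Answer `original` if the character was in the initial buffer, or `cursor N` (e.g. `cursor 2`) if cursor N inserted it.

Answer: cursor 1

Derivation:
After op 1 (add_cursor(5)): buffer="ntwiplipkh" (len 10), cursors c1@2 c4@5 c2@8 c3@10, authorship ..........
After op 2 (delete): buffer="nwilik" (len 6), cursors c1@1 c4@3 c2@5 c3@6, authorship ......
After op 3 (insert('z')): buffer="nzwizlizkz" (len 10), cursors c1@2 c4@5 c2@8 c3@10, authorship .1..4..2.3
After op 4 (move_right): buffer="nzwizlizkz" (len 10), cursors c1@3 c4@6 c2@9 c3@10, authorship .1..4..2.3
After op 5 (delete): buffer="nziziz" (len 6), cursors c1@2 c4@4 c2@6 c3@6, authorship .1.4.2
After op 6 (insert('g')): buffer="nzgizgizgg" (len 10), cursors c1@3 c4@6 c2@10 c3@10, authorship .11.44.223
After op 7 (move_left): buffer="nzgizgizgg" (len 10), cursors c1@2 c4@5 c2@9 c3@9, authorship .11.44.223
Authorship (.=original, N=cursor N): . 1 1 . 4 4 . 2 2 3
Index 1: author = 1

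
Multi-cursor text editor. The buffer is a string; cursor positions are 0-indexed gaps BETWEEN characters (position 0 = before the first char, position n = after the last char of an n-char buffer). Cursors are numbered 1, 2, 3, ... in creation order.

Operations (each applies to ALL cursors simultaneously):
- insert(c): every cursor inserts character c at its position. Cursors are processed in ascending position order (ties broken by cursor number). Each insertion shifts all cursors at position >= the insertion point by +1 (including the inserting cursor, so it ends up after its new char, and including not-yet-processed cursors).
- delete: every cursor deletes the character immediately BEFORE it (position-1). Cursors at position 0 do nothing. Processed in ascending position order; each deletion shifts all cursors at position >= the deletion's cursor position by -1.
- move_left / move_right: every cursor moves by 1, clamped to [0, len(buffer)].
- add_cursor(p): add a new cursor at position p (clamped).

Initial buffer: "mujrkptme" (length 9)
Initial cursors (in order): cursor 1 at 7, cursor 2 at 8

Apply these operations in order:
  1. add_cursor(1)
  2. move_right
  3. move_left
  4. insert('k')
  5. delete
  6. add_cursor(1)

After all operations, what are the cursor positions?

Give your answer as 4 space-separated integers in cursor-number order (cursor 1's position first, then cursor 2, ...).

Answer: 7 8 1 1

Derivation:
After op 1 (add_cursor(1)): buffer="mujrkptme" (len 9), cursors c3@1 c1@7 c2@8, authorship .........
After op 2 (move_right): buffer="mujrkptme" (len 9), cursors c3@2 c1@8 c2@9, authorship .........
After op 3 (move_left): buffer="mujrkptme" (len 9), cursors c3@1 c1@7 c2@8, authorship .........
After op 4 (insert('k')): buffer="mkujrkptkmke" (len 12), cursors c3@2 c1@9 c2@11, authorship .3......1.2.
After op 5 (delete): buffer="mujrkptme" (len 9), cursors c3@1 c1@7 c2@8, authorship .........
After op 6 (add_cursor(1)): buffer="mujrkptme" (len 9), cursors c3@1 c4@1 c1@7 c2@8, authorship .........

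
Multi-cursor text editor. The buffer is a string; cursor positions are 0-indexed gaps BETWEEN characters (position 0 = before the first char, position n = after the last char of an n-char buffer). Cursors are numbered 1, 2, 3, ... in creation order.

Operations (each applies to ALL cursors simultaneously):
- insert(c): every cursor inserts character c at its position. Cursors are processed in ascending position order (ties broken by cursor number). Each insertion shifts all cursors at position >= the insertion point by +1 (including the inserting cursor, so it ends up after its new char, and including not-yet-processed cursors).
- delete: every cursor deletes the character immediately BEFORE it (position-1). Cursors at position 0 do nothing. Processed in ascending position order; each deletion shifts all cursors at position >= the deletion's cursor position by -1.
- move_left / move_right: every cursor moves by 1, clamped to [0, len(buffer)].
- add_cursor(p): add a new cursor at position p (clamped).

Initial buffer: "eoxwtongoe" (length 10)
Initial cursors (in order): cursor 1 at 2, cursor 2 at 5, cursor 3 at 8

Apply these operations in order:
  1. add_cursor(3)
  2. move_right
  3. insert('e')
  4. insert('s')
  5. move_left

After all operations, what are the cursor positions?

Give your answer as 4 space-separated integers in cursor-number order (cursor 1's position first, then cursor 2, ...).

After op 1 (add_cursor(3)): buffer="eoxwtongoe" (len 10), cursors c1@2 c4@3 c2@5 c3@8, authorship ..........
After op 2 (move_right): buffer="eoxwtongoe" (len 10), cursors c1@3 c4@4 c2@6 c3@9, authorship ..........
After op 3 (insert('e')): buffer="eoxewetoengoee" (len 14), cursors c1@4 c4@6 c2@9 c3@13, authorship ...1.4..2...3.
After op 4 (insert('s')): buffer="eoxeswestoesngoese" (len 18), cursors c1@5 c4@8 c2@12 c3@17, authorship ...11.44..22...33.
After op 5 (move_left): buffer="eoxeswestoesngoese" (len 18), cursors c1@4 c4@7 c2@11 c3@16, authorship ...11.44..22...33.

Answer: 4 11 16 7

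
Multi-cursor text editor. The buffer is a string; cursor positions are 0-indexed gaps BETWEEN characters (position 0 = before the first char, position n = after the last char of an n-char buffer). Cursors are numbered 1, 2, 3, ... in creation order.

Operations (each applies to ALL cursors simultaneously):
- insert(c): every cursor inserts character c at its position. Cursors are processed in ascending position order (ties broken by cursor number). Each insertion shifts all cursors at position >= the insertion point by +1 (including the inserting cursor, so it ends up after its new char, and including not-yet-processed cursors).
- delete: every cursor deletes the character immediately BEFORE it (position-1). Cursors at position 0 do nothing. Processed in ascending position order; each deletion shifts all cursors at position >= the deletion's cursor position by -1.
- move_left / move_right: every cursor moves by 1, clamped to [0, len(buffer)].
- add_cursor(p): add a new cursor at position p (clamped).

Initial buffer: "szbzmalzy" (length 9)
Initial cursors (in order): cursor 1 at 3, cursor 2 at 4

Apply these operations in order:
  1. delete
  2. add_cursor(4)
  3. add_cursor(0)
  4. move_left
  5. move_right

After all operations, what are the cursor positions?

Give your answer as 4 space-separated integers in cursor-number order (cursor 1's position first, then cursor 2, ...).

After op 1 (delete): buffer="szmalzy" (len 7), cursors c1@2 c2@2, authorship .......
After op 2 (add_cursor(4)): buffer="szmalzy" (len 7), cursors c1@2 c2@2 c3@4, authorship .......
After op 3 (add_cursor(0)): buffer="szmalzy" (len 7), cursors c4@0 c1@2 c2@2 c3@4, authorship .......
After op 4 (move_left): buffer="szmalzy" (len 7), cursors c4@0 c1@1 c2@1 c3@3, authorship .......
After op 5 (move_right): buffer="szmalzy" (len 7), cursors c4@1 c1@2 c2@2 c3@4, authorship .......

Answer: 2 2 4 1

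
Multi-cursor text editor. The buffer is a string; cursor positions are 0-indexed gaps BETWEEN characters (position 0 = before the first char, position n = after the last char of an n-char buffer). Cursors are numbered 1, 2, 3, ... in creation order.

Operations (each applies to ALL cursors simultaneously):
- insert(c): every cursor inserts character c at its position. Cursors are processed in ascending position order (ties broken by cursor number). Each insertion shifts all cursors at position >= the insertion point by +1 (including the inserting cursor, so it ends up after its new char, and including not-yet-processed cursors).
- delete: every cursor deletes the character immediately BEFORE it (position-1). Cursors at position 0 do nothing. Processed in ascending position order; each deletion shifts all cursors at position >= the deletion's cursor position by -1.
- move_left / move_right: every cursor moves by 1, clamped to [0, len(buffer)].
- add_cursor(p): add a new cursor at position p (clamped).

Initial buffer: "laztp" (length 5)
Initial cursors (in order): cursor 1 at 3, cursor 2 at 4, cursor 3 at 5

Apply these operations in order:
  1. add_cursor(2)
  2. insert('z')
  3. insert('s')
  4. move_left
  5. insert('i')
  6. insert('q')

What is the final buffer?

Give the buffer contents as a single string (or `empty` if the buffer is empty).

After op 1 (add_cursor(2)): buffer="laztp" (len 5), cursors c4@2 c1@3 c2@4 c3@5, authorship .....
After op 2 (insert('z')): buffer="lazzztzpz" (len 9), cursors c4@3 c1@5 c2@7 c3@9, authorship ..4.1.2.3
After op 3 (insert('s')): buffer="lazszzstzspzs" (len 13), cursors c4@4 c1@7 c2@10 c3@13, authorship ..44.11.22.33
After op 4 (move_left): buffer="lazszzstzspzs" (len 13), cursors c4@3 c1@6 c2@9 c3@12, authorship ..44.11.22.33
After op 5 (insert('i')): buffer="laziszzistzispzis" (len 17), cursors c4@4 c1@8 c2@12 c3@16, authorship ..444.111.222.333
After op 6 (insert('q')): buffer="laziqszziqstziqspziqs" (len 21), cursors c4@5 c1@10 c2@15 c3@20, authorship ..4444.1111.2222.3333

Answer: laziqszziqstziqspziqs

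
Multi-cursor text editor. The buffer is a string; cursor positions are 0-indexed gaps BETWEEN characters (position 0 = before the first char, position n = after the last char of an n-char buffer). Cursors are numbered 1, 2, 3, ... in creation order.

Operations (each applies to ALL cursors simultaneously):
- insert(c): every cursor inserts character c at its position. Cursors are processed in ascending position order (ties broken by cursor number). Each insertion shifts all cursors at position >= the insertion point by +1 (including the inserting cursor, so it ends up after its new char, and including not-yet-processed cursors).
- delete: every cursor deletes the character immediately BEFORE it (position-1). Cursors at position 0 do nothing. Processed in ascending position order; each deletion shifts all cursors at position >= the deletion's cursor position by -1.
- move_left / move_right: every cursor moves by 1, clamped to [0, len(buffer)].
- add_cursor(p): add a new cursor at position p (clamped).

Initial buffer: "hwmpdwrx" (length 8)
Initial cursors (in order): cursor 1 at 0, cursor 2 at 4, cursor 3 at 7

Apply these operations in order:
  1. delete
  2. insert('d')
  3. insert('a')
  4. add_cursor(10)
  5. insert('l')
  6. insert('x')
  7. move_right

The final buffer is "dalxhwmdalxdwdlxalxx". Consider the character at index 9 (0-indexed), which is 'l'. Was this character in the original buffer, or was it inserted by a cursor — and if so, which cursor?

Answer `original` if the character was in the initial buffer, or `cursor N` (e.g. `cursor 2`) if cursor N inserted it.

After op 1 (delete): buffer="hwmdwx" (len 6), cursors c1@0 c2@3 c3@5, authorship ......
After op 2 (insert('d')): buffer="dhwmddwdx" (len 9), cursors c1@1 c2@5 c3@8, authorship 1...2..3.
After op 3 (insert('a')): buffer="dahwmdadwdax" (len 12), cursors c1@2 c2@7 c3@11, authorship 11...22..33.
After op 4 (add_cursor(10)): buffer="dahwmdadwdax" (len 12), cursors c1@2 c2@7 c4@10 c3@11, authorship 11...22..33.
After op 5 (insert('l')): buffer="dalhwmdaldwdlalx" (len 16), cursors c1@3 c2@9 c4@13 c3@15, authorship 111...222..3433.
After op 6 (insert('x')): buffer="dalxhwmdalxdwdlxalxx" (len 20), cursors c1@4 c2@11 c4@16 c3@19, authorship 1111...2222..344333.
After op 7 (move_right): buffer="dalxhwmdalxdwdlxalxx" (len 20), cursors c1@5 c2@12 c4@17 c3@20, authorship 1111...2222..344333.
Authorship (.=original, N=cursor N): 1 1 1 1 . . . 2 2 2 2 . . 3 4 4 3 3 3 .
Index 9: author = 2

Answer: cursor 2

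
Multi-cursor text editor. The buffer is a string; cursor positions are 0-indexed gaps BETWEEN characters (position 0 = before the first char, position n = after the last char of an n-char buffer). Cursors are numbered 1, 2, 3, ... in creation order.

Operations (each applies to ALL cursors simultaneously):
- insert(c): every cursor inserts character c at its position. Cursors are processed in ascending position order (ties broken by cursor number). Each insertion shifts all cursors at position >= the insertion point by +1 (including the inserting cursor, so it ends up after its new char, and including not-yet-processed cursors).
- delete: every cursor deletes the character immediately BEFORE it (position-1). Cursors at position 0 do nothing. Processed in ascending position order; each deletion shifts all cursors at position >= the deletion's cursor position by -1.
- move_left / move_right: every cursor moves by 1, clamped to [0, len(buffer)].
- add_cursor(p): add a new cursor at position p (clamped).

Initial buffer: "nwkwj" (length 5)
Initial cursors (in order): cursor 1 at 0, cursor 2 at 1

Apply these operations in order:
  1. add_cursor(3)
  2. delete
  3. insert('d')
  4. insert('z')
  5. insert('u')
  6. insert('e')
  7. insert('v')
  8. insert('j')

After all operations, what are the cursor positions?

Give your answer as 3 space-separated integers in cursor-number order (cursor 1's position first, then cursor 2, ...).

Answer: 12 12 19

Derivation:
After op 1 (add_cursor(3)): buffer="nwkwj" (len 5), cursors c1@0 c2@1 c3@3, authorship .....
After op 2 (delete): buffer="wwj" (len 3), cursors c1@0 c2@0 c3@1, authorship ...
After op 3 (insert('d')): buffer="ddwdwj" (len 6), cursors c1@2 c2@2 c3@4, authorship 12.3..
After op 4 (insert('z')): buffer="ddzzwdzwj" (len 9), cursors c1@4 c2@4 c3@7, authorship 1212.33..
After op 5 (insert('u')): buffer="ddzzuuwdzuwj" (len 12), cursors c1@6 c2@6 c3@10, authorship 121212.333..
After op 6 (insert('e')): buffer="ddzzuueewdzuewj" (len 15), cursors c1@8 c2@8 c3@13, authorship 12121212.3333..
After op 7 (insert('v')): buffer="ddzzuueevvwdzuevwj" (len 18), cursors c1@10 c2@10 c3@16, authorship 1212121212.33333..
After op 8 (insert('j')): buffer="ddzzuueevvjjwdzuevjwj" (len 21), cursors c1@12 c2@12 c3@19, authorship 121212121212.333333..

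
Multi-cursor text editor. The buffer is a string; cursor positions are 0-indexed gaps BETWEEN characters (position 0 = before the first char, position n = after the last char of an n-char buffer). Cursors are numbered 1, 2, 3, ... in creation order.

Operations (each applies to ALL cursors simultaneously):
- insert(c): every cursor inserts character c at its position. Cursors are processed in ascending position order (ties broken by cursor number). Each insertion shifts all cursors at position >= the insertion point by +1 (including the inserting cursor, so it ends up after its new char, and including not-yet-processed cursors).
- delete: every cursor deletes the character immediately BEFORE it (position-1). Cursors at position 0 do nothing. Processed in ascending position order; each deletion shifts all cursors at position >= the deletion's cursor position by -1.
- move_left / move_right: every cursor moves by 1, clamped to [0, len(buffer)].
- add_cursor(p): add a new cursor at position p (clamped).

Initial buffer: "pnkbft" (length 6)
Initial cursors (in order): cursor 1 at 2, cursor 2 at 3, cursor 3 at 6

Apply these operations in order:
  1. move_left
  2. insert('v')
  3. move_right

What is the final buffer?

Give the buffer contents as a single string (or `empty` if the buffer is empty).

After op 1 (move_left): buffer="pnkbft" (len 6), cursors c1@1 c2@2 c3@5, authorship ......
After op 2 (insert('v')): buffer="pvnvkbfvt" (len 9), cursors c1@2 c2@4 c3@8, authorship .1.2...3.
After op 3 (move_right): buffer="pvnvkbfvt" (len 9), cursors c1@3 c2@5 c3@9, authorship .1.2...3.

Answer: pvnvkbfvt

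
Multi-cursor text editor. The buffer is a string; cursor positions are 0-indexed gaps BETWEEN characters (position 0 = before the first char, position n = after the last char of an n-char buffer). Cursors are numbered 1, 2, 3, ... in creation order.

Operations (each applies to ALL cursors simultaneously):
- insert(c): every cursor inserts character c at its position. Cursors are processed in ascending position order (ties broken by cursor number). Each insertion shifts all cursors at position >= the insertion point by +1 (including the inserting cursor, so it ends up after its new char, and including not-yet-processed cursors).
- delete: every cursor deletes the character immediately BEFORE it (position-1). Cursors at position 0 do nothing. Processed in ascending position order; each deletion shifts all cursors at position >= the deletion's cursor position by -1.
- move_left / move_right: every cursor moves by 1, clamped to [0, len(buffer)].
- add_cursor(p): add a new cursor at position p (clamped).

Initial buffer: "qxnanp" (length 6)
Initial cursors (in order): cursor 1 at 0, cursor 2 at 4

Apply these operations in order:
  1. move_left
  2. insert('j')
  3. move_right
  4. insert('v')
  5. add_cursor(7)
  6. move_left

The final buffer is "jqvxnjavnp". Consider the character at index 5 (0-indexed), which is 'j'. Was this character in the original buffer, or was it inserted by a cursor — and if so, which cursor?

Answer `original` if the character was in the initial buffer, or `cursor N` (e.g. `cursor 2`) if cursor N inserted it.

Answer: cursor 2

Derivation:
After op 1 (move_left): buffer="qxnanp" (len 6), cursors c1@0 c2@3, authorship ......
After op 2 (insert('j')): buffer="jqxnjanp" (len 8), cursors c1@1 c2@5, authorship 1...2...
After op 3 (move_right): buffer="jqxnjanp" (len 8), cursors c1@2 c2@6, authorship 1...2...
After op 4 (insert('v')): buffer="jqvxnjavnp" (len 10), cursors c1@3 c2@8, authorship 1.1..2.2..
After op 5 (add_cursor(7)): buffer="jqvxnjavnp" (len 10), cursors c1@3 c3@7 c2@8, authorship 1.1..2.2..
After op 6 (move_left): buffer="jqvxnjavnp" (len 10), cursors c1@2 c3@6 c2@7, authorship 1.1..2.2..
Authorship (.=original, N=cursor N): 1 . 1 . . 2 . 2 . .
Index 5: author = 2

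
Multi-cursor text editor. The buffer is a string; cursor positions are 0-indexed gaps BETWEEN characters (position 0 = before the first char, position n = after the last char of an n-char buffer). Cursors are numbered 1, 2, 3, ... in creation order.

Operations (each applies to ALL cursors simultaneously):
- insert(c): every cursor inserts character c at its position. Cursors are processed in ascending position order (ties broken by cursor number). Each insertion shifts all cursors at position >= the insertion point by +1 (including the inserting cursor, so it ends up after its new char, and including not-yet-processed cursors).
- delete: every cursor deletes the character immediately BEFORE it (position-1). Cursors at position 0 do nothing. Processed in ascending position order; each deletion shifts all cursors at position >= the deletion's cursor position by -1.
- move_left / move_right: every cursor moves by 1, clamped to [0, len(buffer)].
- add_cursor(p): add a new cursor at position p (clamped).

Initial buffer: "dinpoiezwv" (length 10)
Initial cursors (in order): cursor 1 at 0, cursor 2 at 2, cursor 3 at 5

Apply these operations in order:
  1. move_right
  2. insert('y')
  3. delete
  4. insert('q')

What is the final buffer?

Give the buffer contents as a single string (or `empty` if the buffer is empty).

Answer: dqinqpoiqezwv

Derivation:
After op 1 (move_right): buffer="dinpoiezwv" (len 10), cursors c1@1 c2@3 c3@6, authorship ..........
After op 2 (insert('y')): buffer="dyinypoiyezwv" (len 13), cursors c1@2 c2@5 c3@9, authorship .1..2...3....
After op 3 (delete): buffer="dinpoiezwv" (len 10), cursors c1@1 c2@3 c3@6, authorship ..........
After op 4 (insert('q')): buffer="dqinqpoiqezwv" (len 13), cursors c1@2 c2@5 c3@9, authorship .1..2...3....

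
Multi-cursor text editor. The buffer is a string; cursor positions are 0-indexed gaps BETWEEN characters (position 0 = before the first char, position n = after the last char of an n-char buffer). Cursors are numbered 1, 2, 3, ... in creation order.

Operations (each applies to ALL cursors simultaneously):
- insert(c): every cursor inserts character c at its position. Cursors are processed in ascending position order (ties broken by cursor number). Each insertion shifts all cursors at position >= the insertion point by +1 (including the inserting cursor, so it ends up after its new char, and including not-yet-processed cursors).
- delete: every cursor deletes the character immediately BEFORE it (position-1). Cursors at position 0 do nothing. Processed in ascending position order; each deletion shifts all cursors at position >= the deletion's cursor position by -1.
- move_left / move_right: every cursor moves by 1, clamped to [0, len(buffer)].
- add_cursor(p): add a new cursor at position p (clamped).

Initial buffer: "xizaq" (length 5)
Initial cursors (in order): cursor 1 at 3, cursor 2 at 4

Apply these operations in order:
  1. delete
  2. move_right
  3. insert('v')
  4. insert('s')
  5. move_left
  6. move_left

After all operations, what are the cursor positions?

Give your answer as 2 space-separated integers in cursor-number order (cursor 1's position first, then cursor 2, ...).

After op 1 (delete): buffer="xiq" (len 3), cursors c1@2 c2@2, authorship ...
After op 2 (move_right): buffer="xiq" (len 3), cursors c1@3 c2@3, authorship ...
After op 3 (insert('v')): buffer="xiqvv" (len 5), cursors c1@5 c2@5, authorship ...12
After op 4 (insert('s')): buffer="xiqvvss" (len 7), cursors c1@7 c2@7, authorship ...1212
After op 5 (move_left): buffer="xiqvvss" (len 7), cursors c1@6 c2@6, authorship ...1212
After op 6 (move_left): buffer="xiqvvss" (len 7), cursors c1@5 c2@5, authorship ...1212

Answer: 5 5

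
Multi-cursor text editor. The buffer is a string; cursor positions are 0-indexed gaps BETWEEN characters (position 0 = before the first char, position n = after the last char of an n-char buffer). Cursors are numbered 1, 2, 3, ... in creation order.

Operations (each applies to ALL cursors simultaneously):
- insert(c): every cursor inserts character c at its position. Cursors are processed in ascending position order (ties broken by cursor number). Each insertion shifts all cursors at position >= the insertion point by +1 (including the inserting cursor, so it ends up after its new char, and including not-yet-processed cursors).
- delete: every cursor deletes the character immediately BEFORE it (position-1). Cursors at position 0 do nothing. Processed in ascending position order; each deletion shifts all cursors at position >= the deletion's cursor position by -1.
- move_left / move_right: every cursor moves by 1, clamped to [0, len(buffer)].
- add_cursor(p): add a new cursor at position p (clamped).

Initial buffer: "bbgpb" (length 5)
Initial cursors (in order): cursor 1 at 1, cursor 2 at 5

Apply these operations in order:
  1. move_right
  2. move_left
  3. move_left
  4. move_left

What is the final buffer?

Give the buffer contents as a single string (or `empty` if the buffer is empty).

After op 1 (move_right): buffer="bbgpb" (len 5), cursors c1@2 c2@5, authorship .....
After op 2 (move_left): buffer="bbgpb" (len 5), cursors c1@1 c2@4, authorship .....
After op 3 (move_left): buffer="bbgpb" (len 5), cursors c1@0 c2@3, authorship .....
After op 4 (move_left): buffer="bbgpb" (len 5), cursors c1@0 c2@2, authorship .....

Answer: bbgpb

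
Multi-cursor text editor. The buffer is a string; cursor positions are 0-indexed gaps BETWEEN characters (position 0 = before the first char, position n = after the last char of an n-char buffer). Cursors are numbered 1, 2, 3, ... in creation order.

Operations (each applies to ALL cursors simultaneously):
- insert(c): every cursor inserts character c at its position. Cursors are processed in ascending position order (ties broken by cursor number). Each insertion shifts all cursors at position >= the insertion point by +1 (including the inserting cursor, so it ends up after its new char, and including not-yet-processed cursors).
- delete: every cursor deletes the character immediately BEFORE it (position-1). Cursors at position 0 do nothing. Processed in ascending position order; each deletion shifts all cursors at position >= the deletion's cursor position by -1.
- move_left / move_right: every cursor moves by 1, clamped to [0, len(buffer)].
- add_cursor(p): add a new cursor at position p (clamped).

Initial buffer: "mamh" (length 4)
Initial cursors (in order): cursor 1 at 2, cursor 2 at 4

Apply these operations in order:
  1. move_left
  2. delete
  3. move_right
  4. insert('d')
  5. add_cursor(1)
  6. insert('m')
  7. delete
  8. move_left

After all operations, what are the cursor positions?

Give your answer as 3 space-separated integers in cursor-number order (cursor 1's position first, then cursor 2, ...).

After op 1 (move_left): buffer="mamh" (len 4), cursors c1@1 c2@3, authorship ....
After op 2 (delete): buffer="ah" (len 2), cursors c1@0 c2@1, authorship ..
After op 3 (move_right): buffer="ah" (len 2), cursors c1@1 c2@2, authorship ..
After op 4 (insert('d')): buffer="adhd" (len 4), cursors c1@2 c2@4, authorship .1.2
After op 5 (add_cursor(1)): buffer="adhd" (len 4), cursors c3@1 c1@2 c2@4, authorship .1.2
After op 6 (insert('m')): buffer="amdmhdm" (len 7), cursors c3@2 c1@4 c2@7, authorship .311.22
After op 7 (delete): buffer="adhd" (len 4), cursors c3@1 c1@2 c2@4, authorship .1.2
After op 8 (move_left): buffer="adhd" (len 4), cursors c3@0 c1@1 c2@3, authorship .1.2

Answer: 1 3 0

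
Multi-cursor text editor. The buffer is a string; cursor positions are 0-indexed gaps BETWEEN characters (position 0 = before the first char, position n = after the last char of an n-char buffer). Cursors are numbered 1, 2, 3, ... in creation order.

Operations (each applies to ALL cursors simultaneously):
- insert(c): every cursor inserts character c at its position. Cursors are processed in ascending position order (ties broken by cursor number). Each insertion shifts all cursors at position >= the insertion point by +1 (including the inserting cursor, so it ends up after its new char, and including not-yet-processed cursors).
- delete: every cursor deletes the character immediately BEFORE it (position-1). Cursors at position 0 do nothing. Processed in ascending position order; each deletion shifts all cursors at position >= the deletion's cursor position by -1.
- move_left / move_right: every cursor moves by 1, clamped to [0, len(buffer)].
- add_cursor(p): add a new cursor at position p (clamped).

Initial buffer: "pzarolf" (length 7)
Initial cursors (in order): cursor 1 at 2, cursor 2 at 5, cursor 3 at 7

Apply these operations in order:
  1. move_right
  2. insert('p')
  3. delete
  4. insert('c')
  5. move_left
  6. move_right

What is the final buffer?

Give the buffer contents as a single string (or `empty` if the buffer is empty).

Answer: pzacrolcfc

Derivation:
After op 1 (move_right): buffer="pzarolf" (len 7), cursors c1@3 c2@6 c3@7, authorship .......
After op 2 (insert('p')): buffer="pzaprolpfp" (len 10), cursors c1@4 c2@8 c3@10, authorship ...1...2.3
After op 3 (delete): buffer="pzarolf" (len 7), cursors c1@3 c2@6 c3@7, authorship .......
After op 4 (insert('c')): buffer="pzacrolcfc" (len 10), cursors c1@4 c2@8 c3@10, authorship ...1...2.3
After op 5 (move_left): buffer="pzacrolcfc" (len 10), cursors c1@3 c2@7 c3@9, authorship ...1...2.3
After op 6 (move_right): buffer="pzacrolcfc" (len 10), cursors c1@4 c2@8 c3@10, authorship ...1...2.3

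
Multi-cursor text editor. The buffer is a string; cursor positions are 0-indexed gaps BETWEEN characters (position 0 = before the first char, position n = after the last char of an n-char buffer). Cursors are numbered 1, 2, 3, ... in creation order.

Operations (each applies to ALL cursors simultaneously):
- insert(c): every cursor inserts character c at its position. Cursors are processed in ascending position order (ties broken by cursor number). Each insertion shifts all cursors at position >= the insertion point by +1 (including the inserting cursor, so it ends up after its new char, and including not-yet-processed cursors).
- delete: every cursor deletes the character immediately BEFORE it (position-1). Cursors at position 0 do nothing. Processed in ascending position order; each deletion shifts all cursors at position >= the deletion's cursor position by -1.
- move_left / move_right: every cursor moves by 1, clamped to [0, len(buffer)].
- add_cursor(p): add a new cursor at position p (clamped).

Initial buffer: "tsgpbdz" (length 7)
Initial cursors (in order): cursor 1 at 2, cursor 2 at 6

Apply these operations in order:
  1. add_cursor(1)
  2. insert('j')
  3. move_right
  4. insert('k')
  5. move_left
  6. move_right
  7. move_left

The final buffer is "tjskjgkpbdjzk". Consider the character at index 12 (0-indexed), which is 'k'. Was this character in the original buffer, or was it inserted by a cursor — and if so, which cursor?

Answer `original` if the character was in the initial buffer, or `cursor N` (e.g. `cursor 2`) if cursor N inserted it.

After op 1 (add_cursor(1)): buffer="tsgpbdz" (len 7), cursors c3@1 c1@2 c2@6, authorship .......
After op 2 (insert('j')): buffer="tjsjgpbdjz" (len 10), cursors c3@2 c1@4 c2@9, authorship .3.1....2.
After op 3 (move_right): buffer="tjsjgpbdjz" (len 10), cursors c3@3 c1@5 c2@10, authorship .3.1....2.
After op 4 (insert('k')): buffer="tjskjgkpbdjzk" (len 13), cursors c3@4 c1@7 c2@13, authorship .3.31.1...2.2
After op 5 (move_left): buffer="tjskjgkpbdjzk" (len 13), cursors c3@3 c1@6 c2@12, authorship .3.31.1...2.2
After op 6 (move_right): buffer="tjskjgkpbdjzk" (len 13), cursors c3@4 c1@7 c2@13, authorship .3.31.1...2.2
After op 7 (move_left): buffer="tjskjgkpbdjzk" (len 13), cursors c3@3 c1@6 c2@12, authorship .3.31.1...2.2
Authorship (.=original, N=cursor N): . 3 . 3 1 . 1 . . . 2 . 2
Index 12: author = 2

Answer: cursor 2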